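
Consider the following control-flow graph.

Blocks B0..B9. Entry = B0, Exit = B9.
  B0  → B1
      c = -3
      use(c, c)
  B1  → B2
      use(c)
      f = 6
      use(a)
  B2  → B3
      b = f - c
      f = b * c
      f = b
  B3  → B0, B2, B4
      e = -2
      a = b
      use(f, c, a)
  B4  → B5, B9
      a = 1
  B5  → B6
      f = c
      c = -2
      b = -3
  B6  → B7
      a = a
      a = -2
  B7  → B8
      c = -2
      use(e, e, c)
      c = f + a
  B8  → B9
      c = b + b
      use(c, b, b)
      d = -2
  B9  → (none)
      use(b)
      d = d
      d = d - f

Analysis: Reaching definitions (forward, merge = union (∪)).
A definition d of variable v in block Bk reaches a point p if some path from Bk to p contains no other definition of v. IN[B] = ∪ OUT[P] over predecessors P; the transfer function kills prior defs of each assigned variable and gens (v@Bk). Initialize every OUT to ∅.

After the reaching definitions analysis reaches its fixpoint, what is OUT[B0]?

Answer: {a@B3, b@B2, c@B0, e@B3, f@B2}

Working:
Per-block solution:
  B0: | IN={a@B3, b@B2, c@B0, e@B3, f@B2} | OUT={a@B3, b@B2, c@B0, e@B3, f@B2}
  B1: | IN={a@B3, b@B2, c@B0, e@B3, f@B2} | OUT={a@B3, b@B2, c@B0, e@B3, f@B1}
  B2: | IN={a@B3, b@B2, c@B0, e@B3, f@B1, f@B2} | OUT={a@B3, b@B2, c@B0, e@B3, f@B2}
  B3: | IN={a@B3, b@B2, c@B0, e@B3, f@B2} | OUT={a@B3, b@B2, c@B0, e@B3, f@B2}
  B4: | IN={a@B3, b@B2, c@B0, e@B3, f@B2} | OUT={a@B4, b@B2, c@B0, e@B3, f@B2}
  B5: | IN={a@B4, b@B2, c@B0, e@B3, f@B2} | OUT={a@B4, b@B5, c@B5, e@B3, f@B5}
  B6: | IN={a@B4, b@B5, c@B5, e@B3, f@B5} | OUT={a@B6, b@B5, c@B5, e@B3, f@B5}
  B7: | IN={a@B6, b@B5, c@B5, e@B3, f@B5} | OUT={a@B6, b@B5, c@B7, e@B3, f@B5}
  B8: | IN={a@B6, b@B5, c@B7, e@B3, f@B5} | OUT={a@B6, b@B5, c@B8, d@B8, e@B3, f@B5}
  B9: | IN={a@B4, a@B6, b@B2, b@B5, c@B0, c@B8, d@B8, e@B3, f@B2, f@B5} | OUT={a@B4, a@B6, b@B2, b@B5, c@B0, c@B8, d@B9, e@B3, f@B2, f@B5}

Merge at B0 (entry node, so the boundary value {} is joined with the incoming edge(s)): IN[B0] = {} ⊔ OUT[B3] = {a@B3, b@B2, c@B0, e@B3, f@B2}
Applying B0's transfer function to that IN value gives OUT[B0] (row B0 above).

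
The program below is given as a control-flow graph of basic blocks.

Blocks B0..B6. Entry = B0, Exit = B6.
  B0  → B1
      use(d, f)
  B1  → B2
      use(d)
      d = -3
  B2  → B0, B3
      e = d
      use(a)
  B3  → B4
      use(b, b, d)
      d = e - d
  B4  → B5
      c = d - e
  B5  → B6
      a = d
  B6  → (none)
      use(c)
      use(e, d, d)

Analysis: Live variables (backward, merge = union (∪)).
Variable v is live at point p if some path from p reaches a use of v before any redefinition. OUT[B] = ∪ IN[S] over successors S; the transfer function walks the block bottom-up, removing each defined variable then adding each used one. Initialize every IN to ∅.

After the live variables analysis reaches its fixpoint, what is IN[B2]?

Answer: {a, b, d, f}

Trace:
Converged values:
  B0:   IN={a, b, d, f}   OUT={a, b, d, f}
  B1:   IN={a, b, d, f}   OUT={a, b, d, f}
  B2:   IN={a, b, d, f}   OUT={a, b, d, e, f}
  B3:   IN={b, d, e}   OUT={d, e}
  B4:   IN={d, e}   OUT={c, d, e}
  B5:   IN={c, d, e}   OUT={c, d, e}
  B6:   IN={c, d, e}   OUT={}

Merge at B2: OUT[B2] = IN[B0] ⊔ IN[B3] = {a, b, d, e, f}
Applying B2's transfer function to that OUT value gives IN[B2] (row B2 above).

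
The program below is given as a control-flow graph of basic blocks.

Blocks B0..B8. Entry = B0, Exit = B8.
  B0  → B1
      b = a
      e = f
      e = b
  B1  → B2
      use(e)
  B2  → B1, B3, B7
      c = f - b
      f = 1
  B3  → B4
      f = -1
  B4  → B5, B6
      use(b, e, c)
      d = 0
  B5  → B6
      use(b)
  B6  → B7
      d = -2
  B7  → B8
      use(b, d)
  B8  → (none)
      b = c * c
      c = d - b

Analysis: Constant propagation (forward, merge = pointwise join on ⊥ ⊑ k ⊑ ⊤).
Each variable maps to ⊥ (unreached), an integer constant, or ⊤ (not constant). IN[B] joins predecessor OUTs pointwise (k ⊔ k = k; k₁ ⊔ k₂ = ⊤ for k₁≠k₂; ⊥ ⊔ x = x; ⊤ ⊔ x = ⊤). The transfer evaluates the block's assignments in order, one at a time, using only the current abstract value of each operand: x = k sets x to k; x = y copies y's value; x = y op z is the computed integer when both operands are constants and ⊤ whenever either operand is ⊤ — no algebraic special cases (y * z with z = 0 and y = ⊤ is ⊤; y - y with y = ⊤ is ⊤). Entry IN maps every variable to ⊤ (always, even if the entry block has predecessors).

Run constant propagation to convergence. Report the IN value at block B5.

Answer: {a: ⊤, b: ⊤, c: ⊤, d: 0, e: ⊤, f: -1}

Trace:
Per-block solution:
  B0:  IN=(all ⊤)  OUT=(all ⊤)
  B1:  IN=(all ⊤)  OUT=(all ⊤)
  B2:  IN=(all ⊤)  OUT={f:1; rest ⊤}
  B3:  IN={f:1; rest ⊤}  OUT={f:-1; rest ⊤}
  B4:  IN={f:-1; rest ⊤}  OUT={d:0, f:-1; rest ⊤}
  B5:  IN={d:0, f:-1; rest ⊤}  OUT={d:0, f:-1; rest ⊤}
  B6:  IN={d:0, f:-1; rest ⊤}  OUT={d:-2, f:-1; rest ⊤}
  B7:  IN=(all ⊤)  OUT=(all ⊤)
  B8:  IN=(all ⊤)  OUT=(all ⊤)

Merge at B5: IN[B5] = OUT[B4] = {a: ⊤, b: ⊤, c: ⊤, d: 0, e: ⊤, f: -1}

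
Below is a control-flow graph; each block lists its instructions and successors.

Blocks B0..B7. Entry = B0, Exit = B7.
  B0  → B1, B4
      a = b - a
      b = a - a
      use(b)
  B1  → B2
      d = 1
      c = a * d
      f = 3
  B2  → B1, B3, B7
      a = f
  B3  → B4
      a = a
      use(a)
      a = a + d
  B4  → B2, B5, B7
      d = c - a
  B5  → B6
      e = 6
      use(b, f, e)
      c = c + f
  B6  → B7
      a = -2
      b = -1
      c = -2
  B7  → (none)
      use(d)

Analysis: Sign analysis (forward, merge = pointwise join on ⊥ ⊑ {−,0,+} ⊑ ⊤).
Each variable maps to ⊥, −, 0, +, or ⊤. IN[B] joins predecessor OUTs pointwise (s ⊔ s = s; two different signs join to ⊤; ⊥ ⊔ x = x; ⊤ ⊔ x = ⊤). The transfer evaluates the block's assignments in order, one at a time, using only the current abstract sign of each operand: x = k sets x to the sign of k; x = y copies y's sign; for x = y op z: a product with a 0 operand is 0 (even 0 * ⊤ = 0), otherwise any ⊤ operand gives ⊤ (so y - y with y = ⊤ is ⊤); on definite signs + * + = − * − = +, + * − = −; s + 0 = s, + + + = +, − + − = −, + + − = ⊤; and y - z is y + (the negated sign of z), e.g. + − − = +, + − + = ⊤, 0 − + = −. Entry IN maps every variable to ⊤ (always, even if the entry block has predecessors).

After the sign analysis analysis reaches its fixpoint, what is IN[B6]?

Answer: {a: ⊤, b: ⊤, c: ⊤, d: ⊤, e: +, f: ⊤}

Trace:
Converged values:
  B0:  IN=(all ⊤)  OUT=(all ⊤)
  B1:  IN=(all ⊤)  OUT={d:+, f:+; rest ⊤}
  B2:  IN=(all ⊤)  OUT=(all ⊤)
  B3:  IN=(all ⊤)  OUT=(all ⊤)
  B4:  IN=(all ⊤)  OUT=(all ⊤)
  B5:  IN=(all ⊤)  OUT={e:+; rest ⊤}
  B6:  IN={e:+; rest ⊤}  OUT={a:-, b:-, c:-, e:+; rest ⊤}
  B7:  IN=(all ⊤)  OUT=(all ⊤)

Merge at B6: IN[B6] = OUT[B5] = {a: ⊤, b: ⊤, c: ⊤, d: ⊤, e: +, f: ⊤}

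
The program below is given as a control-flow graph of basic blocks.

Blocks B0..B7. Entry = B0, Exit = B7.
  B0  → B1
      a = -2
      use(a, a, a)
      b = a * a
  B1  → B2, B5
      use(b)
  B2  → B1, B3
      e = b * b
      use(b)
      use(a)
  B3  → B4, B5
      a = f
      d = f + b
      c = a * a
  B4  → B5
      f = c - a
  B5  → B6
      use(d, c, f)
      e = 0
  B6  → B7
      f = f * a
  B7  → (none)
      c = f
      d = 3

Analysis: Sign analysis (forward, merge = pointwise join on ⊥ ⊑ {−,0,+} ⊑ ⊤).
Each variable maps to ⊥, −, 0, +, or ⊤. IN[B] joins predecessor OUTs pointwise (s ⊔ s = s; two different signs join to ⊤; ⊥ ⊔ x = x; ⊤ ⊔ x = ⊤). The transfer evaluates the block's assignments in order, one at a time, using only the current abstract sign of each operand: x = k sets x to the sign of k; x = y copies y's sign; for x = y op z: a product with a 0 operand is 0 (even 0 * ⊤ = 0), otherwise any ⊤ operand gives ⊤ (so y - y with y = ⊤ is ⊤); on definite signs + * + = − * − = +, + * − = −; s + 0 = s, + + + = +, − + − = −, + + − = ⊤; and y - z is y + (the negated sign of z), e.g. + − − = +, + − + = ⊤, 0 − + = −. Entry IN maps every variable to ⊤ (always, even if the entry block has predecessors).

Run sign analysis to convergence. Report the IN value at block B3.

Converged values:
  B0: | IN=(all ⊤) | OUT={a:-, b:+; rest ⊤}
  B1: | IN={a:-, b:+; rest ⊤} | OUT={a:-, b:+; rest ⊤}
  B2: | IN={a:-, b:+; rest ⊤} | OUT={a:-, b:+, e:+; rest ⊤}
  B3: | IN={a:-, b:+, e:+; rest ⊤} | OUT={b:+, e:+; rest ⊤}
  B4: | IN={b:+, e:+; rest ⊤} | OUT={b:+, e:+; rest ⊤}
  B5: | IN={b:+; rest ⊤} | OUT={b:+, e:0; rest ⊤}
  B6: | IN={b:+, e:0; rest ⊤} | OUT={b:+, e:0; rest ⊤}
  B7: | IN={b:+, e:0; rest ⊤} | OUT={b:+, d:+, e:0; rest ⊤}

Merge at B3: IN[B3] = OUT[B2] = {a: -, b: +, c: ⊤, d: ⊤, e: +, f: ⊤}

Answer: {a: -, b: +, c: ⊤, d: ⊤, e: +, f: ⊤}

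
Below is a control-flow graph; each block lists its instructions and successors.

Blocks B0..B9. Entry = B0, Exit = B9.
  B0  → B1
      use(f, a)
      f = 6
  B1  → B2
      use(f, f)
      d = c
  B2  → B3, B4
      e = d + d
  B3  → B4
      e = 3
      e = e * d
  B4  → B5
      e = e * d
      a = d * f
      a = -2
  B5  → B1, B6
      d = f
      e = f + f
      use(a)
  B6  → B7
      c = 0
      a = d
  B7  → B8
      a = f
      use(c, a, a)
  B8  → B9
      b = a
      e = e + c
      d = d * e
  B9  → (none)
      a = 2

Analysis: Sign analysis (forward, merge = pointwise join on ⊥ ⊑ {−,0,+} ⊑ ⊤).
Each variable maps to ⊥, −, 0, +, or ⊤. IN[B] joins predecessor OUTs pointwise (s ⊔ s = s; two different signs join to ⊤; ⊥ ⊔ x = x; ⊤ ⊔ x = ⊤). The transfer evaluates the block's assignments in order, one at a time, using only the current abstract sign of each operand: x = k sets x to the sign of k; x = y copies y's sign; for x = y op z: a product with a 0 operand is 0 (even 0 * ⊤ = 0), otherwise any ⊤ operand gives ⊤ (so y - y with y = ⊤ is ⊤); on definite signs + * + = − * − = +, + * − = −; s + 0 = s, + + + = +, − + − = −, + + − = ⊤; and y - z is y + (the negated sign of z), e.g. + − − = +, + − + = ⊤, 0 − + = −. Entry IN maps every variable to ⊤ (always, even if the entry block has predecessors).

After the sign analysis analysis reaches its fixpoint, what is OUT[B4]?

Answer: {a: -, b: ⊤, c: ⊤, d: ⊤, e: ⊤, f: +}

Working:
Fixpoint table:
  B0: | IN=(all ⊤) | OUT={f:+; rest ⊤}
  B1: | IN={f:+; rest ⊤} | OUT={f:+; rest ⊤}
  B2: | IN={f:+; rest ⊤} | OUT={f:+; rest ⊤}
  B3: | IN={f:+; rest ⊤} | OUT={f:+; rest ⊤}
  B4: | IN={f:+; rest ⊤} | OUT={a:-, f:+; rest ⊤}
  B5: | IN={a:-, f:+; rest ⊤} | OUT={a:-, d:+, e:+, f:+; rest ⊤}
  B6: | IN={a:-, d:+, e:+, f:+; rest ⊤} | OUT={a:+, c:0, d:+, e:+, f:+; rest ⊤}
  B7: | IN={a:+, c:0, d:+, e:+, f:+; rest ⊤} | OUT={a:+, c:0, d:+, e:+, f:+; rest ⊤}
  B8: | IN={a:+, c:0, d:+, e:+, f:+; rest ⊤} | OUT={a:+, b:+, c:0, d:+, e:+, f:+; rest ⊤}
  B9: | IN={a:+, b:+, c:0, d:+, e:+, f:+; rest ⊤} | OUT={a:+, b:+, c:0, d:+, e:+, f:+; rest ⊤}

Merge at B4: IN[B4] = OUT[B2] ⊔ OUT[B3] = {a: ⊤, b: ⊤, c: ⊤, d: ⊤, e: ⊤, f: +}
Applying B4's transfer function to that IN value gives OUT[B4] (row B4 above).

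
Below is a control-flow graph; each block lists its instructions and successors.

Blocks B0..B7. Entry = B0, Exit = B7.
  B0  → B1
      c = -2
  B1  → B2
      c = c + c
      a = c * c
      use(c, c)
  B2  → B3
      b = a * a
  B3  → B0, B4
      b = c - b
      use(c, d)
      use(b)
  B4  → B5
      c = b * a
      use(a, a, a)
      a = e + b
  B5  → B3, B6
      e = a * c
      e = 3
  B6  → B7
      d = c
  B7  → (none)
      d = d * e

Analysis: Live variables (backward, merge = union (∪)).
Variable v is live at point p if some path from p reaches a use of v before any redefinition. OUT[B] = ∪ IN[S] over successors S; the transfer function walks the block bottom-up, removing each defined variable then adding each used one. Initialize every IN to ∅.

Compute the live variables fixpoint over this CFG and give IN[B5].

Answer: {a, b, c, d}

Derivation:
Converged values:
  B0:  IN={d, e}  OUT={c, d, e}
  B1:  IN={c, d, e}  OUT={a, c, d, e}
  B2:  IN={a, c, d, e}  OUT={a, b, c, d, e}
  B3:  IN={a, b, c, d, e}  OUT={a, b, d, e}
  B4:  IN={a, b, d, e}  OUT={a, b, c, d}
  B5:  IN={a, b, c, d}  OUT={a, b, c, d, e}
  B6:  IN={c, e}  OUT={d, e}
  B7:  IN={d, e}  OUT={}

Merge at B5: OUT[B5] = IN[B3] ⊔ IN[B6] = {a, b, c, d, e}
Applying B5's transfer function to that OUT value gives IN[B5] (row B5 above).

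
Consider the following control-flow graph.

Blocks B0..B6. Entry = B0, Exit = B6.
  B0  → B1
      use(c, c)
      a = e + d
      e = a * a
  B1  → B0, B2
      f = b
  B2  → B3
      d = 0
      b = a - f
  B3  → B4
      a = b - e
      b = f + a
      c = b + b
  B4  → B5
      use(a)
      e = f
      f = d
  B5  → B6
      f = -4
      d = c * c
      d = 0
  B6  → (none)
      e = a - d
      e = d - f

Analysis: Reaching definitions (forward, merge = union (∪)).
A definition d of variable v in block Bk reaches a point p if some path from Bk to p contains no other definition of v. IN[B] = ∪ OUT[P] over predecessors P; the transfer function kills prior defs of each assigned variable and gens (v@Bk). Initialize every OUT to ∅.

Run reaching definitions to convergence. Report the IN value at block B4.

Answer: {a@B3, b@B3, c@B3, d@B2, e@B0, f@B1}

Working:
Per-block solution:
  B0:  IN={a@B0, e@B0, f@B1}  OUT={a@B0, e@B0, f@B1}
  B1:  IN={a@B0, e@B0, f@B1}  OUT={a@B0, e@B0, f@B1}
  B2:  IN={a@B0, e@B0, f@B1}  OUT={a@B0, b@B2, d@B2, e@B0, f@B1}
  B3:  IN={a@B0, b@B2, d@B2, e@B0, f@B1}  OUT={a@B3, b@B3, c@B3, d@B2, e@B0, f@B1}
  B4:  IN={a@B3, b@B3, c@B3, d@B2, e@B0, f@B1}  OUT={a@B3, b@B3, c@B3, d@B2, e@B4, f@B4}
  B5:  IN={a@B3, b@B3, c@B3, d@B2, e@B4, f@B4}  OUT={a@B3, b@B3, c@B3, d@B5, e@B4, f@B5}
  B6:  IN={a@B3, b@B3, c@B3, d@B5, e@B4, f@B5}  OUT={a@B3, b@B3, c@B3, d@B5, e@B6, f@B5}

Merge at B4: IN[B4] = OUT[B3] = {a@B3, b@B3, c@B3, d@B2, e@B0, f@B1}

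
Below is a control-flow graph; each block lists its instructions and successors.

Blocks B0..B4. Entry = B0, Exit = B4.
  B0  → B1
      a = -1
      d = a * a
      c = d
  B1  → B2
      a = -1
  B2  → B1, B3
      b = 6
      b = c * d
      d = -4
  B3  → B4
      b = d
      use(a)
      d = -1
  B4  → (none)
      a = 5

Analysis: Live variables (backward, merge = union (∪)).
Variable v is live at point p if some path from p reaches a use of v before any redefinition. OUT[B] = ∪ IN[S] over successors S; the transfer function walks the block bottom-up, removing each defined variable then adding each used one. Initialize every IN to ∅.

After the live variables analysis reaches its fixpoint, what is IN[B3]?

Answer: {a, d}

Working:
Per-block solution:
  B0:  IN={}  OUT={c, d}
  B1:  IN={c, d}  OUT={a, c, d}
  B2:  IN={a, c, d}  OUT={a, c, d}
  B3:  IN={a, d}  OUT={}
  B4:  IN={}  OUT={}

Merge at B3: OUT[B3] = IN[B4] = {}
Applying B3's transfer function to that OUT value gives IN[B3] (row B3 above).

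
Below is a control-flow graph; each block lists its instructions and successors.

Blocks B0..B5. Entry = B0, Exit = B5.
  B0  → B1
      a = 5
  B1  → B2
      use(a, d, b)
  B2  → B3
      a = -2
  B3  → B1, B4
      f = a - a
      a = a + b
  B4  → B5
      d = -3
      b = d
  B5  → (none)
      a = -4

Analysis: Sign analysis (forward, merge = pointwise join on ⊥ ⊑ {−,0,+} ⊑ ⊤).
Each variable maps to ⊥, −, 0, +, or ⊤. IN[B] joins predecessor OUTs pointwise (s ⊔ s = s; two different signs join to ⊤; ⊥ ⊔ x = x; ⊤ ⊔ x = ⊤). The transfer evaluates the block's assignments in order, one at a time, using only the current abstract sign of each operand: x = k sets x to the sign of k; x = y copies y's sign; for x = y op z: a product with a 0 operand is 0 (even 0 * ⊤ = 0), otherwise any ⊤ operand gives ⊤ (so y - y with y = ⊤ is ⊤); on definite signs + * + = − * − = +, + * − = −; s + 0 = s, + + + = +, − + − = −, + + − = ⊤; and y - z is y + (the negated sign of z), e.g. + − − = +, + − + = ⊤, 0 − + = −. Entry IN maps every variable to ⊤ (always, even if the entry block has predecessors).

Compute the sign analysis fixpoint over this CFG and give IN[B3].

Answer: {a: -, b: ⊤, c: ⊤, d: ⊤, e: ⊤, f: ⊤}

Working:
Converged values:
  B0:  IN=(all ⊤)  OUT={a:+; rest ⊤}
  B1:  IN=(all ⊤)  OUT=(all ⊤)
  B2:  IN=(all ⊤)  OUT={a:-; rest ⊤}
  B3:  IN={a:-; rest ⊤}  OUT=(all ⊤)
  B4:  IN=(all ⊤)  OUT={b:-, d:-; rest ⊤}
  B5:  IN={b:-, d:-; rest ⊤}  OUT={a:-, b:-, d:-; rest ⊤}

Merge at B3: IN[B3] = OUT[B2] = {a: -, b: ⊤, c: ⊤, d: ⊤, e: ⊤, f: ⊤}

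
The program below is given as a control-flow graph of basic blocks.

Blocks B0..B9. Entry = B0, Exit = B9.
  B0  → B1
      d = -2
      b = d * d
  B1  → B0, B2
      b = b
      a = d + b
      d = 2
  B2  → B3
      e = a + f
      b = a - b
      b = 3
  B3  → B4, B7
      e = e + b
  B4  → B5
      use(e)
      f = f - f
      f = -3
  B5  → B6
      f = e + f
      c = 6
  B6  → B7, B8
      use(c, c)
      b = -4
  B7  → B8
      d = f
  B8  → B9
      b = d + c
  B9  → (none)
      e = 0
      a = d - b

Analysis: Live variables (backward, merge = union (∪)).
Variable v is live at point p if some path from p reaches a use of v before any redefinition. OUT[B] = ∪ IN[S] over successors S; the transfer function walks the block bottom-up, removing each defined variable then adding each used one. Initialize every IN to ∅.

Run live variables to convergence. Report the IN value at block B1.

Converged values:
  B0: | IN={c, f} | OUT={b, c, d, f}
  B1: | IN={b, c, d, f} | OUT={a, b, c, d, f}
  B2: | IN={a, b, c, d, f} | OUT={b, c, d, e, f}
  B3: | IN={b, c, d, e, f} | OUT={c, d, e, f}
  B4: | IN={d, e, f} | OUT={d, e, f}
  B5: | IN={d, e, f} | OUT={c, d, f}
  B6: | IN={c, d, f} | OUT={c, d, f}
  B7: | IN={c, f} | OUT={c, d}
  B8: | IN={c, d} | OUT={b, d}
  B9: | IN={b, d} | OUT={}

Merge at B1: OUT[B1] = IN[B0] ⊔ IN[B2] = {a, b, c, d, f}
Applying B1's transfer function to that OUT value gives IN[B1] (row B1 above).

Answer: {b, c, d, f}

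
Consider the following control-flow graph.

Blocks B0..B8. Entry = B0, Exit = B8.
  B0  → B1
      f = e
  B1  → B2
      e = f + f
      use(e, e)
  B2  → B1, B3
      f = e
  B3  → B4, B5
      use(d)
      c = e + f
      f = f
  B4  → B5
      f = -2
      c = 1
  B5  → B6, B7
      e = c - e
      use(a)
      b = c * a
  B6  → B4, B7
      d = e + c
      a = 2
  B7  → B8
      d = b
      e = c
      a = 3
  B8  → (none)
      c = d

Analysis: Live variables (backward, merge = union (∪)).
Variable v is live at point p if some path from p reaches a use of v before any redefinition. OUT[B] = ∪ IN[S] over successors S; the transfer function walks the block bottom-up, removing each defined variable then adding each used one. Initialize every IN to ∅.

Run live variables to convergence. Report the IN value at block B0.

Fixpoint table:
  B0:   IN={a, d, e}   OUT={a, d, f}
  B1:   IN={a, d, f}   OUT={a, d, e}
  B2:   IN={a, d, e}   OUT={a, d, e, f}
  B3:   IN={a, d, e, f}   OUT={a, c, e}
  B4:   IN={a, e}   OUT={a, c, e}
  B5:   IN={a, c, e}   OUT={b, c, e}
  B6:   IN={b, c, e}   OUT={a, b, c, e}
  B7:   IN={b, c}   OUT={d}
  B8:   IN={d}   OUT={}

Merge at B0: OUT[B0] = IN[B1] = {a, d, f}
Applying B0's transfer function to that OUT value gives IN[B0] (row B0 above).

Answer: {a, d, e}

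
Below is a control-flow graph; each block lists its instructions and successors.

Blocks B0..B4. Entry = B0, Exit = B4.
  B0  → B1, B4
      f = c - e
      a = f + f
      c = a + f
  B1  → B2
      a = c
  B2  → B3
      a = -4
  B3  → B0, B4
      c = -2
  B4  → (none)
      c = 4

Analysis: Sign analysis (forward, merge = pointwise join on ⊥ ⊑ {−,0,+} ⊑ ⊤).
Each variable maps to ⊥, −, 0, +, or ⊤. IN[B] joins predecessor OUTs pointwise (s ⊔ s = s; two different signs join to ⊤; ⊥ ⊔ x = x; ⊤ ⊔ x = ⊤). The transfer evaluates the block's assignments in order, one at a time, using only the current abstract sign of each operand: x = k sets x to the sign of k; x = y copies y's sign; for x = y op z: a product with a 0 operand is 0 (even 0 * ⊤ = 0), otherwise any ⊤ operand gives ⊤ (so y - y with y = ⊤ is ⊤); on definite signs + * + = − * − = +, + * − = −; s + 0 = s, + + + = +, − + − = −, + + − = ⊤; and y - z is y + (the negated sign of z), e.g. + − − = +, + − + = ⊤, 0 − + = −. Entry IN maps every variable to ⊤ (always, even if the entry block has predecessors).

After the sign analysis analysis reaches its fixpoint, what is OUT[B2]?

Converged values:
  B0:   IN=(all ⊤)   OUT=(all ⊤)
  B1:   IN=(all ⊤)   OUT=(all ⊤)
  B2:   IN=(all ⊤)   OUT={a:-; rest ⊤}
  B3:   IN={a:-; rest ⊤}   OUT={a:-, c:-; rest ⊤}
  B4:   IN=(all ⊤)   OUT={c:+; rest ⊤}

Merge at B2: IN[B2] = OUT[B1] = {a: ⊤, b: ⊤, c: ⊤, d: ⊤, e: ⊤, f: ⊤}
Applying B2's transfer function to that IN value gives OUT[B2] (row B2 above).

Answer: {a: -, b: ⊤, c: ⊤, d: ⊤, e: ⊤, f: ⊤}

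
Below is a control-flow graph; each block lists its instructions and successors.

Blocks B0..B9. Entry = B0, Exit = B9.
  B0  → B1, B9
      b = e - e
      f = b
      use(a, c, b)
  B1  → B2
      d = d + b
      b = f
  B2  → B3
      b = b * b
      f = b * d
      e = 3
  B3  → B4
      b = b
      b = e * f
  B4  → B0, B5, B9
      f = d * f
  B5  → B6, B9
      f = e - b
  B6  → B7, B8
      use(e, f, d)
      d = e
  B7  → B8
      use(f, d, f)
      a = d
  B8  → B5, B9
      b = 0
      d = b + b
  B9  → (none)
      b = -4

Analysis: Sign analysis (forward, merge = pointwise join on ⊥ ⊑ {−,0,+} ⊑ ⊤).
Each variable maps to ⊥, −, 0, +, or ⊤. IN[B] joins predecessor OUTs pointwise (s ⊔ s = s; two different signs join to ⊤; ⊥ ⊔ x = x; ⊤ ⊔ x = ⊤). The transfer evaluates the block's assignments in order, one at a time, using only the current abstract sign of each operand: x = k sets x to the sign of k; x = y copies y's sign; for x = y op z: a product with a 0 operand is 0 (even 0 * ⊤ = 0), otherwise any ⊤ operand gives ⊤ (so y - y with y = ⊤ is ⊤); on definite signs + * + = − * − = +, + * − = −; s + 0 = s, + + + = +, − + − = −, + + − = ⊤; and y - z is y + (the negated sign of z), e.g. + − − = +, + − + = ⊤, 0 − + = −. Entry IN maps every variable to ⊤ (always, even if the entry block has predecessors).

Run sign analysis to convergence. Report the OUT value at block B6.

Answer: {a: ⊤, b: ⊤, c: ⊤, d: +, e: +, f: ⊤}

Derivation:
Per-block solution:
  B0:  IN=(all ⊤)  OUT=(all ⊤)
  B1:  IN=(all ⊤)  OUT=(all ⊤)
  B2:  IN=(all ⊤)  OUT={e:+; rest ⊤}
  B3:  IN={e:+; rest ⊤}  OUT={e:+; rest ⊤}
  B4:  IN={e:+; rest ⊤}  OUT={e:+; rest ⊤}
  B5:  IN={e:+; rest ⊤}  OUT={e:+; rest ⊤}
  B6:  IN={e:+; rest ⊤}  OUT={d:+, e:+; rest ⊤}
  B7:  IN={d:+, e:+; rest ⊤}  OUT={a:+, d:+, e:+; rest ⊤}
  B8:  IN={d:+, e:+; rest ⊤}  OUT={b:0, d:0, e:+; rest ⊤}
  B9:  IN=(all ⊤)  OUT={b:-; rest ⊤}

Merge at B6: IN[B6] = OUT[B5] = {a: ⊤, b: ⊤, c: ⊤, d: ⊤, e: +, f: ⊤}
Applying B6's transfer function to that IN value gives OUT[B6] (row B6 above).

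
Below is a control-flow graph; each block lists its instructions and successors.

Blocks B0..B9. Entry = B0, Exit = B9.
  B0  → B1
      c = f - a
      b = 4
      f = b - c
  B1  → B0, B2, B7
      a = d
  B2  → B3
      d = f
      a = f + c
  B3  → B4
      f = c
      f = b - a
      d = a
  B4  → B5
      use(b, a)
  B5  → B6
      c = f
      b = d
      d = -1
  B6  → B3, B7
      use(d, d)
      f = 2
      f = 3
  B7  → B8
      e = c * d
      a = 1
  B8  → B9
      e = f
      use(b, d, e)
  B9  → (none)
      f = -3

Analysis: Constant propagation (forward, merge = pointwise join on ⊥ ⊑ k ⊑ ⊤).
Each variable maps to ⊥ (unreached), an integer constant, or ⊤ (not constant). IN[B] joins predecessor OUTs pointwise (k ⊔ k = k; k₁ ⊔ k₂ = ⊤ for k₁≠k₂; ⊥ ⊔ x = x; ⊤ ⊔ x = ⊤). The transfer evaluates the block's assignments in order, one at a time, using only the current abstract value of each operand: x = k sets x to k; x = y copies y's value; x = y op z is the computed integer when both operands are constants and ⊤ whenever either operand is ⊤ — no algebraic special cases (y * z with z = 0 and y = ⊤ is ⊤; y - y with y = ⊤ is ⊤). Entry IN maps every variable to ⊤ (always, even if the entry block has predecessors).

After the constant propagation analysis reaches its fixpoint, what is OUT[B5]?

Converged values:
  B0:   IN=(all ⊤)   OUT={b:4; rest ⊤}
  B1:   IN={b:4; rest ⊤}   OUT={b:4; rest ⊤}
  B2:   IN={b:4; rest ⊤}   OUT={b:4; rest ⊤}
  B3:   IN=(all ⊤)   OUT=(all ⊤)
  B4:   IN=(all ⊤)   OUT=(all ⊤)
  B5:   IN=(all ⊤)   OUT={d:-1; rest ⊤}
  B6:   IN={d:-1; rest ⊤}   OUT={d:-1, f:3; rest ⊤}
  B7:   IN=(all ⊤)   OUT={a:1; rest ⊤}
  B8:   IN={a:1; rest ⊤}   OUT={a:1; rest ⊤}
  B9:   IN={a:1; rest ⊤}   OUT={a:1, f:-3; rest ⊤}

Merge at B5: IN[B5] = OUT[B4] = {a: ⊤, b: ⊤, c: ⊤, d: ⊤, e: ⊤, f: ⊤}
Applying B5's transfer function to that IN value gives OUT[B5] (row B5 above).

Answer: {a: ⊤, b: ⊤, c: ⊤, d: -1, e: ⊤, f: ⊤}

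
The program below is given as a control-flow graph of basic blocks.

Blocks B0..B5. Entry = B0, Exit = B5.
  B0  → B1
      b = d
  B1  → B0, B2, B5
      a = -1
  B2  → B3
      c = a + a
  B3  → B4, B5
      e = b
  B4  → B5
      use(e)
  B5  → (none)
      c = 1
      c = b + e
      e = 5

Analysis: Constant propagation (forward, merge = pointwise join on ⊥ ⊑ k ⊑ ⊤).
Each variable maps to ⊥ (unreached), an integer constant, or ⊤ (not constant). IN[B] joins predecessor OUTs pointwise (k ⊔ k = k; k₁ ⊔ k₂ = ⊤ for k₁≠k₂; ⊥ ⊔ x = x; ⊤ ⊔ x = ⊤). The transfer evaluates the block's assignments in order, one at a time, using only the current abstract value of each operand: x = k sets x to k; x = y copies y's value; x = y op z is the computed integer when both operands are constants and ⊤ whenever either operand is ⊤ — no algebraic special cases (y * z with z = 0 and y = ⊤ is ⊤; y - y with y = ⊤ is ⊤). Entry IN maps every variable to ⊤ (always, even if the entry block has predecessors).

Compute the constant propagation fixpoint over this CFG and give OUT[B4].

Per-block solution:
  B0: | IN=(all ⊤) | OUT=(all ⊤)
  B1: | IN=(all ⊤) | OUT={a:-1; rest ⊤}
  B2: | IN={a:-1; rest ⊤} | OUT={a:-1, c:-2; rest ⊤}
  B3: | IN={a:-1, c:-2; rest ⊤} | OUT={a:-1, c:-2; rest ⊤}
  B4: | IN={a:-1, c:-2; rest ⊤} | OUT={a:-1, c:-2; rest ⊤}
  B5: | IN={a:-1; rest ⊤} | OUT={a:-1, e:5; rest ⊤}

Merge at B4: IN[B4] = OUT[B3] = {a: -1, b: ⊤, c: -2, d: ⊤, e: ⊤, f: ⊤}
Applying B4's transfer function to that IN value gives OUT[B4] (row B4 above).

Answer: {a: -1, b: ⊤, c: -2, d: ⊤, e: ⊤, f: ⊤}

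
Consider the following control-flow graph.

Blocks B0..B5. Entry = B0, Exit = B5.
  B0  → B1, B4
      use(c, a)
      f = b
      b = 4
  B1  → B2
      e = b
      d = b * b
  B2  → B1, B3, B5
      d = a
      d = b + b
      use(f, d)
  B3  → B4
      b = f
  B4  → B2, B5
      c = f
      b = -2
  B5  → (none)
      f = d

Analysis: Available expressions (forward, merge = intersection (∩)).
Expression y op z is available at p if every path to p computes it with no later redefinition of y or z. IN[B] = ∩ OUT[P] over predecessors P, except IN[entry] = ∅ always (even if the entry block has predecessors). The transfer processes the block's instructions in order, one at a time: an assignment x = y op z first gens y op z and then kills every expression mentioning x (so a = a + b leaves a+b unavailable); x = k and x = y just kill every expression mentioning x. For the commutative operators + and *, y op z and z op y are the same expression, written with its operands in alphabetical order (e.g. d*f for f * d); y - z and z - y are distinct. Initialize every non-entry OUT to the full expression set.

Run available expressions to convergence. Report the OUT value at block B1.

Converged values:
  B0: | IN={} | OUT={}
  B1: | IN={} | OUT={b*b}
  B2: | IN={} | OUT={b+b}
  B3: | IN={b+b} | OUT={}
  B4: | IN={} | OUT={}
  B5: | IN={} | OUT={}

Merge at B1: IN[B1] = OUT[B0] ∩ OUT[B2] = {}
Applying B1's transfer function to that IN value gives OUT[B1] (row B1 above).

Answer: {b*b}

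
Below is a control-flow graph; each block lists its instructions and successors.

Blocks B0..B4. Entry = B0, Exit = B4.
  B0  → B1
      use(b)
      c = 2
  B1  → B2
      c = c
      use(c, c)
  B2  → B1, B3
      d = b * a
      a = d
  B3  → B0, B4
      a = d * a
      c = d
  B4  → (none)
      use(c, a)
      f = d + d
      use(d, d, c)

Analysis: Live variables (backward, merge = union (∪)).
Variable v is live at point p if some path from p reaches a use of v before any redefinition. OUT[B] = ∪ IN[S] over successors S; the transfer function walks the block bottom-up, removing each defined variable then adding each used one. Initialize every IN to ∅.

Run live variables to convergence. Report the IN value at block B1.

Answer: {a, b, c}

Derivation:
Converged values:
  B0: | IN={a, b} | OUT={a, b, c}
  B1: | IN={a, b, c} | OUT={a, b, c}
  B2: | IN={a, b, c} | OUT={a, b, c, d}
  B3: | IN={a, b, d} | OUT={a, b, c, d}
  B4: | IN={a, c, d} | OUT={}

Merge at B1: OUT[B1] = IN[B2] = {a, b, c}
Applying B1's transfer function to that OUT value gives IN[B1] (row B1 above).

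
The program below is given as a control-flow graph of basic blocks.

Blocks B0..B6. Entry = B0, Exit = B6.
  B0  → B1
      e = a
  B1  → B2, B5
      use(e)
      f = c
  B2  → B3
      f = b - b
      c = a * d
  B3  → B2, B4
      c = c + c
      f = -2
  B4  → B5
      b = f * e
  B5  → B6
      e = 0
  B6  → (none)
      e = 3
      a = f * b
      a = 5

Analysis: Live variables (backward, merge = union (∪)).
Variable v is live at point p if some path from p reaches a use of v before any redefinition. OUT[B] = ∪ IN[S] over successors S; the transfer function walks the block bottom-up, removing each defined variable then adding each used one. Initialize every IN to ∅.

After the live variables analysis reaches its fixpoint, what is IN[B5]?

Answer: {b, f}

Trace:
Fixpoint table:
  B0:  IN={a, b, c, d}  OUT={a, b, c, d, e}
  B1:  IN={a, b, c, d, e}  OUT={a, b, d, e, f}
  B2:  IN={a, b, d, e}  OUT={a, b, c, d, e}
  B3:  IN={a, b, c, d, e}  OUT={a, b, d, e, f}
  B4:  IN={e, f}  OUT={b, f}
  B5:  IN={b, f}  OUT={b, f}
  B6:  IN={b, f}  OUT={}

Merge at B5: OUT[B5] = IN[B6] = {b, f}
Applying B5's transfer function to that OUT value gives IN[B5] (row B5 above).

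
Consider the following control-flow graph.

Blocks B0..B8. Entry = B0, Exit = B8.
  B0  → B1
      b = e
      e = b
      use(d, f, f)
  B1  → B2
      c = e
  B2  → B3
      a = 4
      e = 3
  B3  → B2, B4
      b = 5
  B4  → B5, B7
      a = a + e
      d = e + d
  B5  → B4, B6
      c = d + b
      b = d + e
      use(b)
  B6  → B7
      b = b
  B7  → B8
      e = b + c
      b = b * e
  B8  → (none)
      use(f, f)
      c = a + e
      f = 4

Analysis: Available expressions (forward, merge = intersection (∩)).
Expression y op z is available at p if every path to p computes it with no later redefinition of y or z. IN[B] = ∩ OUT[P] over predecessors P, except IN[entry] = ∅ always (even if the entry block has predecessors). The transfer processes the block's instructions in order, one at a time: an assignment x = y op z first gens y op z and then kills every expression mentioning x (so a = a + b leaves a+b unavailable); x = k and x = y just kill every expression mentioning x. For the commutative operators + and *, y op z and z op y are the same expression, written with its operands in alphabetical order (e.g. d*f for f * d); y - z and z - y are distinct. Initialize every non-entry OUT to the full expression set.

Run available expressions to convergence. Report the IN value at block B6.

Answer: {d+e}

Working:
Per-block solution:
  B0: | IN={} | OUT={}
  B1: | IN={} | OUT={}
  B2: | IN={} | OUT={}
  B3: | IN={} | OUT={}
  B4: | IN={} | OUT={}
  B5: | IN={} | OUT={d+e}
  B6: | IN={d+e} | OUT={d+e}
  B7: | IN={} | OUT={}
  B8: | IN={} | OUT={a+e}

Merge at B6: IN[B6] = OUT[B5] = {d+e}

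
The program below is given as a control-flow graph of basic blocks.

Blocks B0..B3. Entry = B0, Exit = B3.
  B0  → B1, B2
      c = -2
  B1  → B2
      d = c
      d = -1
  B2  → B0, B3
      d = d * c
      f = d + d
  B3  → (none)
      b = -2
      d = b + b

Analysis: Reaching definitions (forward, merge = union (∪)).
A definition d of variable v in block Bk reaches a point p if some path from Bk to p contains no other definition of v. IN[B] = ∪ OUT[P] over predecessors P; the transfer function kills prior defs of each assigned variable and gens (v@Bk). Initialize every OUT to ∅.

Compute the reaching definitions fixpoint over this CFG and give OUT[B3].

Answer: {b@B3, c@B0, d@B3, f@B2}

Trace:
Converged values:
  B0: | IN={c@B0, d@B2, f@B2} | OUT={c@B0, d@B2, f@B2}
  B1: | IN={c@B0, d@B2, f@B2} | OUT={c@B0, d@B1, f@B2}
  B2: | IN={c@B0, d@B1, d@B2, f@B2} | OUT={c@B0, d@B2, f@B2}
  B3: | IN={c@B0, d@B2, f@B2} | OUT={b@B3, c@B0, d@B3, f@B2}

Merge at B3: IN[B3] = OUT[B2] = {c@B0, d@B2, f@B2}
Applying B3's transfer function to that IN value gives OUT[B3] (row B3 above).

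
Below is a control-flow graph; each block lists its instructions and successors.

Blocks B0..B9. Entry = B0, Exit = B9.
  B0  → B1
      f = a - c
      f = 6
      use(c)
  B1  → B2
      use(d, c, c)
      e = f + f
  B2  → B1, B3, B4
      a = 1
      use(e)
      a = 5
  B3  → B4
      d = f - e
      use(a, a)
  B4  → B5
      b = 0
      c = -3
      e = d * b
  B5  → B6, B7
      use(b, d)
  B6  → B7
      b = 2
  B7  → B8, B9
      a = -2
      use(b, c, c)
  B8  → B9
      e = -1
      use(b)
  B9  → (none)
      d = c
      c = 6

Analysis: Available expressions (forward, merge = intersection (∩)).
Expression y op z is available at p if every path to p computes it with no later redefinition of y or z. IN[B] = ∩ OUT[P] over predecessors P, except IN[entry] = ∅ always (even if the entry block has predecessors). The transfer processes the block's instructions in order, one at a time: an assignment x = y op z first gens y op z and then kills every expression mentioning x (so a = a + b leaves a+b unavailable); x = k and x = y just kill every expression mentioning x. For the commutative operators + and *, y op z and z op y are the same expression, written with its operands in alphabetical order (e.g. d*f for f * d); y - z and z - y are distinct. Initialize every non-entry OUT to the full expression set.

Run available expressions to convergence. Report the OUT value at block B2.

Fixpoint table:
  B0: | IN={} | OUT={a-c}
  B1: | IN={} | OUT={f+f}
  B2: | IN={f+f} | OUT={f+f}
  B3: | IN={f+f} | OUT={f+f, f-e}
  B4: | IN={f+f} | OUT={b*d, f+f}
  B5: | IN={b*d, f+f} | OUT={b*d, f+f}
  B6: | IN={b*d, f+f} | OUT={f+f}
  B7: | IN={f+f} | OUT={f+f}
  B8: | IN={f+f} | OUT={f+f}
  B9: | IN={f+f} | OUT={f+f}

Merge at B2: IN[B2] = OUT[B1] = {f+f}
Applying B2's transfer function to that IN value gives OUT[B2] (row B2 above).

Answer: {f+f}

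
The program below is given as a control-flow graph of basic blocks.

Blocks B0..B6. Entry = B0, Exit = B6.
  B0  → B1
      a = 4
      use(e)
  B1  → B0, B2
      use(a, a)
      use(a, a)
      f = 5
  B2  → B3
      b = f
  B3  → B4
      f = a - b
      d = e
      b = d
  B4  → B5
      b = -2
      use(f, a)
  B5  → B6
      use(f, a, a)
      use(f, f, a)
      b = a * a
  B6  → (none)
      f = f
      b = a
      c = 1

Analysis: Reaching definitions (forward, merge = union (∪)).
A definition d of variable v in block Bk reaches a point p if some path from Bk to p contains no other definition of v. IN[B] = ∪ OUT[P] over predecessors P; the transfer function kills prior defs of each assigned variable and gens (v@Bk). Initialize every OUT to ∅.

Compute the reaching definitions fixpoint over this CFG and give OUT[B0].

Converged values:
  B0:   IN={a@B0, f@B1}   OUT={a@B0, f@B1}
  B1:   IN={a@B0, f@B1}   OUT={a@B0, f@B1}
  B2:   IN={a@B0, f@B1}   OUT={a@B0, b@B2, f@B1}
  B3:   IN={a@B0, b@B2, f@B1}   OUT={a@B0, b@B3, d@B3, f@B3}
  B4:   IN={a@B0, b@B3, d@B3, f@B3}   OUT={a@B0, b@B4, d@B3, f@B3}
  B5:   IN={a@B0, b@B4, d@B3, f@B3}   OUT={a@B0, b@B5, d@B3, f@B3}
  B6:   IN={a@B0, b@B5, d@B3, f@B3}   OUT={a@B0, b@B6, c@B6, d@B3, f@B6}

Merge at B0 (entry node, so the boundary value {} is joined with the incoming edge(s)): IN[B0] = {} ⊔ OUT[B1] = {a@B0, f@B1}
Applying B0's transfer function to that IN value gives OUT[B0] (row B0 above).

Answer: {a@B0, f@B1}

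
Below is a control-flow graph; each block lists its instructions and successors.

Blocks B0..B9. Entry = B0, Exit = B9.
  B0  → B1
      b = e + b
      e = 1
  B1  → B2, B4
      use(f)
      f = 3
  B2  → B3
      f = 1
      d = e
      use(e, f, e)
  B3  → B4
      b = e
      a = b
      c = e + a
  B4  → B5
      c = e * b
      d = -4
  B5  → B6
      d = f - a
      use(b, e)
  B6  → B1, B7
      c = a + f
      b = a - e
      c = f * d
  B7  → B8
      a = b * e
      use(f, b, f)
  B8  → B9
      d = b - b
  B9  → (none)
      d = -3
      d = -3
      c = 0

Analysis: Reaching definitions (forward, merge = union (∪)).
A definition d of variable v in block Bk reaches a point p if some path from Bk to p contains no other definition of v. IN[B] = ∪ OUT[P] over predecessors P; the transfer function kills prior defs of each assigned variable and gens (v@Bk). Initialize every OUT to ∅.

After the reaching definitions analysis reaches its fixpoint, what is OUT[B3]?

Fixpoint table:
  B0: | IN={} | OUT={b@B0, e@B0}
  B1: | IN={a@B3, b@B0, b@B6, c@B6, d@B5, e@B0, f@B1, f@B2} | OUT={a@B3, b@B0, b@B6, c@B6, d@B5, e@B0, f@B1}
  B2: | IN={a@B3, b@B0, b@B6, c@B6, d@B5, e@B0, f@B1} | OUT={a@B3, b@B0, b@B6, c@B6, d@B2, e@B0, f@B2}
  B3: | IN={a@B3, b@B0, b@B6, c@B6, d@B2, e@B0, f@B2} | OUT={a@B3, b@B3, c@B3, d@B2, e@B0, f@B2}
  B4: | IN={a@B3, b@B0, b@B3, b@B6, c@B3, c@B6, d@B2, d@B5, e@B0, f@B1, f@B2} | OUT={a@B3, b@B0, b@B3, b@B6, c@B4, d@B4, e@B0, f@B1, f@B2}
  B5: | IN={a@B3, b@B0, b@B3, b@B6, c@B4, d@B4, e@B0, f@B1, f@B2} | OUT={a@B3, b@B0, b@B3, b@B6, c@B4, d@B5, e@B0, f@B1, f@B2}
  B6: | IN={a@B3, b@B0, b@B3, b@B6, c@B4, d@B5, e@B0, f@B1, f@B2} | OUT={a@B3, b@B6, c@B6, d@B5, e@B0, f@B1, f@B2}
  B7: | IN={a@B3, b@B6, c@B6, d@B5, e@B0, f@B1, f@B2} | OUT={a@B7, b@B6, c@B6, d@B5, e@B0, f@B1, f@B2}
  B8: | IN={a@B7, b@B6, c@B6, d@B5, e@B0, f@B1, f@B2} | OUT={a@B7, b@B6, c@B6, d@B8, e@B0, f@B1, f@B2}
  B9: | IN={a@B7, b@B6, c@B6, d@B8, e@B0, f@B1, f@B2} | OUT={a@B7, b@B6, c@B9, d@B9, e@B0, f@B1, f@B2}

Merge at B3: IN[B3] = OUT[B2] = {a@B3, b@B0, b@B6, c@B6, d@B2, e@B0, f@B2}
Applying B3's transfer function to that IN value gives OUT[B3] (row B3 above).

Answer: {a@B3, b@B3, c@B3, d@B2, e@B0, f@B2}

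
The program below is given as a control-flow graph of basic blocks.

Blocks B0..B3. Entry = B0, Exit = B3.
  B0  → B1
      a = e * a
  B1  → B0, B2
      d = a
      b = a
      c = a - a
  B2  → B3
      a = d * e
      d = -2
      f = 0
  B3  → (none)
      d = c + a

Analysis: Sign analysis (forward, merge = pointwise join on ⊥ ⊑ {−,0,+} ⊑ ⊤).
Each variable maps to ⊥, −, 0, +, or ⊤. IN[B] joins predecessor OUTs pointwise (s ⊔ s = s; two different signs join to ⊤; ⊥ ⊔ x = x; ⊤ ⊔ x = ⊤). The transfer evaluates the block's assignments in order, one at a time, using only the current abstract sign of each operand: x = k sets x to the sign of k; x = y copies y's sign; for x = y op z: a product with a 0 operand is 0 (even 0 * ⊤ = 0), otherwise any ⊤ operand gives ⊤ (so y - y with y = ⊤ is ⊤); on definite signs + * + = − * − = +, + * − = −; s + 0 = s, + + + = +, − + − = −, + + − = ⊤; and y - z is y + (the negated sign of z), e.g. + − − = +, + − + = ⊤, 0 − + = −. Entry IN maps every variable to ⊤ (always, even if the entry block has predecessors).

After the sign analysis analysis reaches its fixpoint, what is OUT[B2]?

Per-block solution:
  B0:  IN=(all ⊤)  OUT=(all ⊤)
  B1:  IN=(all ⊤)  OUT=(all ⊤)
  B2:  IN=(all ⊤)  OUT={d:-, f:0; rest ⊤}
  B3:  IN={d:-, f:0; rest ⊤}  OUT={f:0; rest ⊤}

Merge at B2: IN[B2] = OUT[B1] = {a: ⊤, b: ⊤, c: ⊤, d: ⊤, e: ⊤, f: ⊤}
Applying B2's transfer function to that IN value gives OUT[B2] (row B2 above).

Answer: {a: ⊤, b: ⊤, c: ⊤, d: -, e: ⊤, f: 0}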